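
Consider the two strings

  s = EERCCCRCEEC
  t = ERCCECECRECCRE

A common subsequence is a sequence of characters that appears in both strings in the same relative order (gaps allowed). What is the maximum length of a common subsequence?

8

Taking E (s #2, t #1); then R (s #3, t #2); then C (s #4, t #4); then C (s #5, t #6); then C (s #6, t #8); then R (s #7, t #9); then C (s #8, t #12); then E (s #10, t #14) gives a common subsequence of length 8. The LCS DP gives dp[11][14] = 8, so this is optimal.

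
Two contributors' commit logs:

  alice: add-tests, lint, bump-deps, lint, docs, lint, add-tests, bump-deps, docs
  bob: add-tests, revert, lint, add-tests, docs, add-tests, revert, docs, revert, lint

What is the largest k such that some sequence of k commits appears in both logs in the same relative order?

Pick add-tests at alice[1]=bob[1] → lint at alice[2]=bob[3] → docs at alice[5]=bob[5] → add-tests at alice[7]=bob[6] → docs at alice[9]=bob[8]; all 5 commits appear in both, in order, and the DP table's final entry dp[9][10] is also 5, so no common subsequence is longer.

5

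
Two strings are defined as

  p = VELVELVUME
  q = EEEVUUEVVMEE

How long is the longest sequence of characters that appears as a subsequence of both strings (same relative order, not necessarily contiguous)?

Taking V at p[1]=q[4], then E at p[2]=q[7], then V at p[4]=q[8], then V at p[7]=q[9], then M at p[9]=q[10], then E at p[10]=q[12] gives a common subsequence of length 6. dp[10][12] = 6 confirms this is the maximum.

6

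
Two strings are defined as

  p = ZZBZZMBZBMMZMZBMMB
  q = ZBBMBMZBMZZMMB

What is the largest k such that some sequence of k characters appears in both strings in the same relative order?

One common subsequence of length 12: Z (p #1, q #1); then B (p #3, q #3); then M (p #6, q #4); then B (p #7, q #5); then Z (p #8, q #7); then B (p #9, q #8); then M (p #11, q #9); then Z (p #12, q #10); then Z (p #14, q #11); then M (p #16, q #12); then M (p #17, q #13); then B (p #18, q #14). The LCS DP gives dp[18][14] = 12, so this is optimal.

12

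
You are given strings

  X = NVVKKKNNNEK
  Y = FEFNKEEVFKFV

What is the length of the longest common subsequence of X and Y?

4

Let dp[i][j] be the LCS length of the first i characters of X and the first j characters of Y. dp[i][j] = dp[i-1][j-1]+1 when the i-th and j-th characters match, else max(dp[i-1][j], dp[i][j-1]).
    ·  F  E  F  N  K  E  E  V  F  K  F  V
 ·  0  0  0  0  0  0  0  0  0  0  0  0  0
 N  0  0  0  0  1  1  1  1  1  1  1  1  1
 V  0  0  0  0  1  1  1  1  2  2  2  2  2
 V  0  0  0  0  1  1  1  1  2  2  2  2  3
 K  0  0  0  0  1  2  2  2  2  2  3  3  3
 K  0  0  0  0  1  2  2  2  2  2  3  3  3
 K  0  0  0  0  1  2  2  2  2  2  3  3  3
 N  0  0  0  0  1  2  2  2  2  2  3  3  3
 N  0  0  0  0  1  2  2  2  2  2  3  3  3
 N  0  0  0  0  1  2  2  2  2  2  3  3  3
 E  0  0  1  1  1  2  3  3  3  3  3  3  3
 K  0  0  1  1  1  2  3  3  3  3  4  4  4
dp[11][12] = 4. One LCS (by backtracking along matches): NKEK.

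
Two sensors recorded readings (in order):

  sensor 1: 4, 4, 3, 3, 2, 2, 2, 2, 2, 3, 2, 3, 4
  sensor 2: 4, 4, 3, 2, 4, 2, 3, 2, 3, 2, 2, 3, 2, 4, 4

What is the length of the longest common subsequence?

Pick 4 [1,1], then 4 [2,2], then 3 [4,3], then 2 [5,4], then 2 [6,6], then 2 [7,8], then 2 [8,10], then 2 [9,11], then 3 [10,12], then 2 [11,13], then 4 [13,15]; all 11 values appear in both, in order, and the DP table's final entry dp[13][15] is also 11, so no common subsequence is longer.

11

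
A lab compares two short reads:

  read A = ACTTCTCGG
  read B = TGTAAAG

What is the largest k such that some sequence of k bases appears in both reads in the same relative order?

One common subsequence of length 3: T [3,1], T [4,3], G [9,7]. Since dp[9][7] = 3, nothing longer is possible.

3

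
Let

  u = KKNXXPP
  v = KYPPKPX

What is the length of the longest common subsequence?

3

Let dp[i][j] be the LCS length of the first i characters of u and the first j characters of v. dp[i][j] = dp[i-1][j-1]+1 when the i-th and j-th characters match, else max(dp[i-1][j], dp[i][j-1]).
    ·  K  Y  P  P  K  P  X
 ·  0  0  0  0  0  0  0  0
 K  0  1  1  1  1  1  1  1
 K  0  1  1  1  1  2  2  2
 N  0  1  1  1  1  2  2  2
 X  0  1  1  1  1  2  2  3
 X  0  1  1  1  1  2  2  3
 P  0  1  1  2  2  2  3  3
 P  0  1  1  2  3  3  3  3
dp[7][7] = 3. One LCS (by backtracking along matches): KKX.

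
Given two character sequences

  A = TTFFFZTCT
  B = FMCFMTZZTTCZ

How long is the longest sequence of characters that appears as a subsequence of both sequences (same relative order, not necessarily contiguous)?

Let dp[i][j] be the LCS length of the first i characters of A and the first j characters of B. dp[i][j] = dp[i-1][j-1]+1 when the i-th and j-th characters match, else max(dp[i-1][j], dp[i][j-1]).
    ·  F  M  C  F  M  T  Z  Z  T  T  C  Z
 ·  0  0  0  0  0  0  0  0  0  0  0  0  0
 T  0  0  0  0  0  0  1  1  1  1  1  1  1
 T  0  0  0  0  0  0  1  1  1  2  2  2  2
 F  0  1  1  1  1  1  1  1  1  2  2  2  2
 F  0  1  1  1  2  2  2  2  2  2  2  2  2
 F  0  1  1  1  2  2  2  2  2  2  2  2  2
 Z  0  1  1  1  2  2  2  3  3  3  3  3  3
 T  0  1  1  1  2  2  3  3  3  4  4  4  4
 C  0  1  1  2  2  2  3  3  3  4  4  5  5
 T  0  1  1  2  2  2  3  3  3  4  5  5  5
dp[9][12] = 5. One LCS (by backtracking along matches): FFZTC.

5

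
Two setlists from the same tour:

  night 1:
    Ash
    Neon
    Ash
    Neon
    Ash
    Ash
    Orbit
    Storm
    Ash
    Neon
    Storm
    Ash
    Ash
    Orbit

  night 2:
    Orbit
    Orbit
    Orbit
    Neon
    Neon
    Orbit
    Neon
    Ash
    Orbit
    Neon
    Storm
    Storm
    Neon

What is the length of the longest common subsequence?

6

Pick Neon (night 1 #2, night 2 #5) → Neon (night 1 #4, night 2 #7) → Ash (night 1 #6, night 2 #8) → Orbit (night 1 #7, night 2 #9) → Storm (night 1 #8, night 2 #12) → Neon (night 1 #10, night 2 #13); all 6 songs appear in both, in order. The LCS DP gives dp[14][13] = 6, so this is optimal.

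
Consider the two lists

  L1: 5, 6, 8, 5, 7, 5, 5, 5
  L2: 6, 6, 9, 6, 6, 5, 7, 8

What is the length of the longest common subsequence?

One common subsequence of length 3: 6 at L1[2]=L2[5], 5 at L1[4]=L2[6], 7 at L1[5]=L2[7], and the DP table's final entry dp[8][8] is also 3, so no common subsequence is longer.

3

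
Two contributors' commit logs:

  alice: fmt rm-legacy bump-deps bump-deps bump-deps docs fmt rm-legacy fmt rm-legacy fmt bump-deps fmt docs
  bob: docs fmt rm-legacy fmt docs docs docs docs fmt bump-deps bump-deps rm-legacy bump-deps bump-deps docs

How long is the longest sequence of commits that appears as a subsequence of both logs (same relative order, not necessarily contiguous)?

One common subsequence of length 7: fmt at alice[1]=bob[2], then rm-legacy at alice[2]=bob[3], then bump-deps at alice[3]=bob[10], then bump-deps at alice[4]=bob[11], then bump-deps at alice[5]=bob[13], then bump-deps at alice[12]=bob[14], then docs at alice[14]=bob[15]. dp[14][15] = 7 confirms this is the maximum.

7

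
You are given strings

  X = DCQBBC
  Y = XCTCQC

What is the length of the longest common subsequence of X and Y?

3

Let dp[i][j] be the LCS length of the first i characters of X and the first j characters of Y. dp[i][j] = dp[i-1][j-1]+1 when the i-th and j-th characters match, else max(dp[i-1][j], dp[i][j-1]).
    ·  X  C  T  C  Q  C
 ·  0  0  0  0  0  0  0
 D  0  0  0  0  0  0  0
 C  0  0  1  1  1  1  1
 Q  0  0  1  1  1  2  2
 B  0  0  1  1  1  2  2
 B  0  0  1  1  1  2  2
 C  0  0  1  1  2  2  3
dp[6][6] = 3. One LCS (by backtracking along matches): CQC.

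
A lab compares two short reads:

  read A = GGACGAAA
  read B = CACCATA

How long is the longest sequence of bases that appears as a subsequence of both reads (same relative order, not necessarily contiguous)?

Taking A (read A #3, read B #2), then C (read A #4, read B #4), then A (read A #6, read B #5), then A (read A #8, read B #7) gives a common subsequence of length 4. dp[8][7] = 4 confirms this is the maximum.

4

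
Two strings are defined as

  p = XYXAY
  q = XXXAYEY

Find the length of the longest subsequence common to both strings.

4

Match X [1,2] → X [3,3] → A [4,4] → Y [5,7] — 4 characters in the same relative order in both. Since dp[5][7] = 4, nothing longer is possible.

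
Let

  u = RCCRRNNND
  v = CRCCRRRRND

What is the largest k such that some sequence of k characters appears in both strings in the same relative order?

Let dp[i][j] be the LCS length of the first i characters of u and the first j characters of v. dp[i][j] = dp[i-1][j-1]+1 when the i-th and j-th characters match, else max(dp[i-1][j], dp[i][j-1]).
    ·  C  R  C  C  R  R  R  R  N  D
 ·  0  0  0  0  0  0  0  0  0  0  0
 R  0  0  1  1  1  1  1  1  1  1  1
 C  0  1  1  2  2  2  2  2  2  2  2
 C  0  1  1  2  3  3  3  3  3  3  3
 R  0  1  2  2  3  4  4  4  4  4  4
 R  0  1  2  2  3  4  5  5  5  5  5
 N  0  1  2  2  3  4  5  5  5  6  6
 N  0  1  2  2  3  4  5  5  5  6  6
 N  0  1  2  2  3  4  5  5  5  6  6
 D  0  1  2  2  3  4  5  5  5  6  7
dp[9][10] = 7. One LCS (by backtracking along matches): RCCRRND.

7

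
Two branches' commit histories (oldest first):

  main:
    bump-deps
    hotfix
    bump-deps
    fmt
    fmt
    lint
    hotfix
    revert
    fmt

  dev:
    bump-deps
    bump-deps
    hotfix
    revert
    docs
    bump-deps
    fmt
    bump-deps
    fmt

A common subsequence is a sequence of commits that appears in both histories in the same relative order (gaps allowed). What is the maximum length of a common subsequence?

5

One common subsequence of length 5: bump-deps [1,2]; then hotfix [2,3]; then bump-deps [3,6]; then fmt [4,7]; then fmt [9,9]. dp[9][9] = 5 confirms this is the maximum.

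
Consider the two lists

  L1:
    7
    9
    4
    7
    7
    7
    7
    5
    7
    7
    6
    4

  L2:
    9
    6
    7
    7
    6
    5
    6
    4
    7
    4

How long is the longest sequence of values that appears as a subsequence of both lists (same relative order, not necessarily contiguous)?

One common subsequence of length 6: 9 [2,1]; then 7 [4,3]; then 7 [5,4]; then 5 [8,6]; then 7 [10,9]; then 4 [12,10]. Since dp[12][10] = 6, nothing longer is possible.

6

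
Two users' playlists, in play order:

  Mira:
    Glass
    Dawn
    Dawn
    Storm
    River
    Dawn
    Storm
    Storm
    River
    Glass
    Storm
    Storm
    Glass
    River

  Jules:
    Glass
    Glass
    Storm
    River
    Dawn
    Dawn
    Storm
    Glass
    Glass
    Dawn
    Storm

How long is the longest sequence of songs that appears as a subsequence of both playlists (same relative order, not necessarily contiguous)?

Pick Glass (Mira #1, Jules #2), Storm (Mira #4, Jules #3), River (Mira #5, Jules #4), Dawn (Mira #6, Jules #6), Storm (Mira #7, Jules #7), Glass (Mira #10, Jules #9), Storm (Mira #12, Jules #11); all 7 songs appear in both, in order. Since dp[14][11] = 7, nothing longer is possible.

7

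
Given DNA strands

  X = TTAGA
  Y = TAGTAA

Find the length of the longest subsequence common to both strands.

4

One common subsequence of length 4: T at X[1]=Y[1], T at X[2]=Y[4], A at X[3]=Y[5], A at X[5]=Y[6]. The LCS DP gives dp[5][6] = 4, so this is optimal.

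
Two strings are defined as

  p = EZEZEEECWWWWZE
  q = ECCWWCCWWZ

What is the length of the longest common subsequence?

7

Taking E (p #1, q #1), then C (p #8, q #3), then W (p #9, q #4), then W (p #10, q #5), then W (p #11, q #8), then W (p #12, q #9), then Z (p #13, q #10) gives a common subsequence of length 7. The LCS DP gives dp[14][10] = 7, so this is optimal.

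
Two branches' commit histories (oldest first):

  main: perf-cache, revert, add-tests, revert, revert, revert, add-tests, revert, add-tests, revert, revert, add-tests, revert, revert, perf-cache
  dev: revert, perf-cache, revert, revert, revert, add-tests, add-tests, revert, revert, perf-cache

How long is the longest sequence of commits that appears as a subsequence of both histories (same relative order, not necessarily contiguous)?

Taking perf-cache (main #1, dev #2); then revert (main #5, dev #3); then revert (main #6, dev #4); then revert (main #8, dev #5); then add-tests (main #9, dev #6); then add-tests (main #12, dev #7); then revert (main #13, dev #8); then revert (main #14, dev #9); then perf-cache (main #15, dev #10) gives a common subsequence of length 9. The LCS DP gives dp[15][10] = 9, so this is optimal.

9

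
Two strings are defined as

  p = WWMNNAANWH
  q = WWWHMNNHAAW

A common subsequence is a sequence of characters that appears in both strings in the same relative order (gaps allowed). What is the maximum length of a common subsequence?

Let dp[i][j] be the LCS length of the first i characters of p and the first j characters of q. dp[i][j] = dp[i-1][j-1]+1 when the i-th and j-th characters match, else max(dp[i-1][j], dp[i][j-1]).
    ·  W  W  W  H  M  N  N  H  A  A  W
 ·  0  0  0  0  0  0  0  0  0  0  0  0
 W  0  1  1  1  1  1  1  1  1  1  1  1
 W  0  1  2  2  2  2  2  2  2  2  2  2
 M  0  1  2  2  2  3  3  3  3  3  3  3
 N  0  1  2  2  2  3  4  4  4  4  4  4
 N  0  1  2  2  2  3  4  5  5  5  5  5
 A  0  1  2  2  2  3  4  5  5  6  6  6
 A  0  1  2  2  2  3  4  5  5  6  7  7
 N  0  1  2  2  2  3  4  5  5  6  7  7
 W  0  1  2  3  3  3  4  5  5  6  7  8
 H  0  1  2  3  4  4  4  5  6  6  7  8
dp[10][11] = 8. One LCS (by backtracking along matches): WWMNNAAW.

8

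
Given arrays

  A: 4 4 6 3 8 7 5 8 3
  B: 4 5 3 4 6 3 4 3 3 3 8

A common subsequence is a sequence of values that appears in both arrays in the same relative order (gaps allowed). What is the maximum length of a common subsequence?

5

Let dp[i][j] be the LCS length of the first i values of A and the first j values of B. dp[i][j] = dp[i-1][j-1]+1 when the i-th and j-th values match, else max(dp[i-1][j], dp[i][j-1]).
    ·  4  5  3  4  6  3  4  3  3  3  8
 ·  0  0  0  0  0  0  0  0  0  0  0  0
 4  0  1  1  1  1  1  1  1  1  1  1  1
 4  0  1  1  1  2  2  2  2  2  2  2  2
 6  0  1  1  1  2  3  3  3  3  3  3  3
 3  0  1  1  2  2  3  4  4  4  4  4  4
 8  0  1  1  2  2  3  4  4  4  4  4  5
 7  0  1  1  2  2  3  4  4  4  4  4  5
 5  0  1  2  2  2  3  4  4  4  4  4  5
 8  0  1  2  2  2  3  4  4  4  4  4  5
 3  0  1  2  3  3  3  4  4  5  5  5  5
dp[9][11] = 5. One LCS (by backtracking along matches): 4, 4, 6, 3, 8.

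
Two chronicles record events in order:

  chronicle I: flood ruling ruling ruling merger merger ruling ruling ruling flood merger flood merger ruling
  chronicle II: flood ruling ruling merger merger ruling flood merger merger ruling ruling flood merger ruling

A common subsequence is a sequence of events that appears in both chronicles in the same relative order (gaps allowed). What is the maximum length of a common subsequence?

One common subsequence of length 11: flood (chronicle I #1, chronicle II #1) → ruling (chronicle I #2, chronicle II #2) → ruling (chronicle I #3, chronicle II #3) → ruling (chronicle I #4, chronicle II #6) → merger (chronicle I #5, chronicle II #8) → merger (chronicle I #6, chronicle II #9) → ruling (chronicle I #8, chronicle II #10) → ruling (chronicle I #9, chronicle II #11) → flood (chronicle I #12, chronicle II #12) → merger (chronicle I #13, chronicle II #13) → ruling (chronicle I #14, chronicle II #14), and the DP table's final entry dp[14][14] is also 11, so no common subsequence is longer.

11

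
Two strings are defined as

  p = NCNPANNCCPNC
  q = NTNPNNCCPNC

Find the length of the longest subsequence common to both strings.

One common subsequence of length 10: N [1,1] → N [3,3] → P [4,4] → N [6,5] → N [7,6] → C [8,7] → C [9,8] → P [10,9] → N [11,10] → C [12,11], and the DP table's final entry dp[12][11] is also 10, so no common subsequence is longer.

10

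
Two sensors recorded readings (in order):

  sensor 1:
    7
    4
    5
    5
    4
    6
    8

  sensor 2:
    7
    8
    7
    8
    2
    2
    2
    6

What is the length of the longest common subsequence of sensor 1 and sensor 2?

2

Let dp[i][j] be the LCS length of the first i values of sensor 1 and the first j values of sensor 2. dp[i][j] = dp[i-1][j-1]+1 when the i-th and j-th values match, else max(dp[i-1][j], dp[i][j-1]).
    ·  7  8  7  8  2  2  2  6
 ·  0  0  0  0  0  0  0  0  0
 7  0  1  1  1  1  1  1  1  1
 4  0  1  1  1  1  1  1  1  1
 5  0  1  1  1  1  1  1  1  1
 5  0  1  1  1  1  1  1  1  1
 4  0  1  1  1  1  1  1  1  1
 6  0  1  1  1  1  1  1  1  2
 8  0  1  2  2  2  2  2  2  2
dp[7][8] = 2. One LCS (by backtracking along matches): 7, 6.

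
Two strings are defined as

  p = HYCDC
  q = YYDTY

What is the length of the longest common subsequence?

2

Let dp[i][j] be the LCS length of the first i characters of p and the first j characters of q. dp[i][j] = dp[i-1][j-1]+1 when the i-th and j-th characters match, else max(dp[i-1][j], dp[i][j-1]).
    ·  Y  Y  D  T  Y
 ·  0  0  0  0  0  0
 H  0  0  0  0  0  0
 Y  0  1  1  1  1  1
 C  0  1  1  1  1  1
 D  0  1  1  2  2  2
 C  0  1  1  2  2  2
dp[5][5] = 2. One LCS (by backtracking along matches): YD.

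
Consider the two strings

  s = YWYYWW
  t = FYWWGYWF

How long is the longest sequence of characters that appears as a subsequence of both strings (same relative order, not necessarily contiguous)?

4

Match Y [1,2] → W [2,4] → Y [4,6] → W [5,7] — 4 characters in the same relative order in both, and the DP table's final entry dp[6][8] is also 4, so no common subsequence is longer.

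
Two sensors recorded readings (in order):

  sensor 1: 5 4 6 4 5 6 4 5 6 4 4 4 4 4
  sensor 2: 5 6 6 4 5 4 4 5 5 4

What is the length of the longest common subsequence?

8

Pick 5 (sensor 1 #1, sensor 2 #1); then 6 (sensor 1 #3, sensor 2 #2); then 6 (sensor 1 #6, sensor 2 #3); then 4 (sensor 1 #7, sensor 2 #4); then 5 (sensor 1 #8, sensor 2 #5); then 4 (sensor 1 #10, sensor 2 #6); then 4 (sensor 1 #11, sensor 2 #7); then 4 (sensor 1 #14, sensor 2 #10); all 8 values appear in both, in order. dp[14][10] = 8 confirms this is the maximum.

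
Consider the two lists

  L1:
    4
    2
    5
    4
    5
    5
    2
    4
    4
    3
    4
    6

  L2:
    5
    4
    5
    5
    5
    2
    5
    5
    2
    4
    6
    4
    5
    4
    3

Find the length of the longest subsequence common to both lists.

8

One common subsequence of length 8: 4 [1,2], 2 [2,6], 5 [5,7], 5 [6,8], 2 [7,9], 4 [8,12], 4 [9,14], 3 [10,15], and the DP table's final entry dp[12][15] is also 8, so no common subsequence is longer.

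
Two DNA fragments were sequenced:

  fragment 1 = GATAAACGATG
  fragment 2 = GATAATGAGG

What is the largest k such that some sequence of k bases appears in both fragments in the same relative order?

8

Match G at fragment 1[1]=fragment 2[1], A at fragment 1[2]=fragment 2[2], T at fragment 1[3]=fragment 2[3], A at fragment 1[4]=fragment 2[4], A at fragment 1[5]=fragment 2[5], A at fragment 1[6]=fragment 2[8], G at fragment 1[8]=fragment 2[9], G at fragment 1[11]=fragment 2[10] — 8 bases in the same relative order in both, and the DP table's final entry dp[11][10] is also 8, so no common subsequence is longer.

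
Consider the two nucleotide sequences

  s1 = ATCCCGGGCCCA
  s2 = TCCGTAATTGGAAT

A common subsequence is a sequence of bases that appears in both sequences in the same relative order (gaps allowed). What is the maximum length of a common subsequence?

7

Match T (s1 #2, s2 #1) → C (s1 #4, s2 #2) → C (s1 #5, s2 #3) → G (s1 #6, s2 #4) → G (s1 #7, s2 #10) → G (s1 #8, s2 #11) → A (s1 #12, s2 #13) — 7 bases in the same relative order in both. dp[12][14] = 7 confirms this is the maximum.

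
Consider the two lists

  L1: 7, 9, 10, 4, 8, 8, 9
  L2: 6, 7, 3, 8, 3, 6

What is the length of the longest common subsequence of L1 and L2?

Match 7 (L1 #1, L2 #2), 8 (L1 #5, L2 #4) — 2 values in the same relative order in both. Since dp[7][6] = 2, nothing longer is possible.

2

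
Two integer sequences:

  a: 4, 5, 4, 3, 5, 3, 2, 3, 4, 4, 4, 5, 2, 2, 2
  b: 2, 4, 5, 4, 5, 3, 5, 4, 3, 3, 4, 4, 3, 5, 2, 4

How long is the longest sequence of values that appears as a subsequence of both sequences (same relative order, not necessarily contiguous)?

Match 4 (a #1, b #2); then 5 (a #2, b #3); then 4 (a #3, b #4); then 3 (a #4, b #6); then 5 (a #5, b #7); then 3 (a #6, b #9); then 3 (a #8, b #10); then 4 (a #9, b #11); then 4 (a #10, b #12); then 5 (a #12, b #14); then 2 (a #13, b #15) — 11 values in the same relative order in both, and the DP table's final entry dp[15][16] is also 11, so no common subsequence is longer.

11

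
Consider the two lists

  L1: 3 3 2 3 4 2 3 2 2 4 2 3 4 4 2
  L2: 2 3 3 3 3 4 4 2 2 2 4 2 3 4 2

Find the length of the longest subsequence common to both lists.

Taking 3 (L1 #1, L2 #3); then 3 (L1 #2, L2 #4); then 3 (L1 #4, L2 #5); then 4 (L1 #5, L2 #7); then 2 (L1 #6, L2 #8); then 2 (L1 #8, L2 #9); then 2 (L1 #9, L2 #10); then 4 (L1 #10, L2 #11); then 2 (L1 #11, L2 #12); then 3 (L1 #12, L2 #13); then 4 (L1 #14, L2 #14); then 2 (L1 #15, L2 #15) gives a common subsequence of length 12, and the DP table's final entry dp[15][15] is also 12, so no common subsequence is longer.

12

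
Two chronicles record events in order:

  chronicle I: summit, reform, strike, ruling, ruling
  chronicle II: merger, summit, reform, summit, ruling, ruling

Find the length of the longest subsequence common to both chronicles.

4

One common subsequence of length 4: summit (chronicle I #1, chronicle II #2), then reform (chronicle I #2, chronicle II #3), then ruling (chronicle I #4, chronicle II #5), then ruling (chronicle I #5, chronicle II #6), and the DP table's final entry dp[5][6] is also 4, so no common subsequence is longer.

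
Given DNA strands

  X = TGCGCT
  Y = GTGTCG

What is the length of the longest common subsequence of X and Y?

4

Let dp[i][j] be the LCS length of the first i bases of X and the first j bases of Y. dp[i][j] = dp[i-1][j-1]+1 when the i-th and j-th bases match, else max(dp[i-1][j], dp[i][j-1]).
    ·  G  T  G  T  C  G
 ·  0  0  0  0  0  0  0
 T  0  0  1  1  1  1  1
 G  0  1  1  2  2  2  2
 C  0  1  1  2  2  3  3
 G  0  1  1  2  2  3  4
 C  0  1  1  2  2  3  4
 T  0  1  2  2  3  3  4
dp[6][6] = 4. One LCS (by backtracking along matches): TGCG.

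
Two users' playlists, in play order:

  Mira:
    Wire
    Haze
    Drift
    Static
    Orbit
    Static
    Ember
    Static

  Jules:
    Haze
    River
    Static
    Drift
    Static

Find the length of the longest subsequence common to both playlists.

3

Match Haze at Mira[2]=Jules[1], Drift at Mira[3]=Jules[4], Static at Mira[8]=Jules[5] — 3 songs in the same relative order in both, and the DP table's final entry dp[8][5] is also 3, so no common subsequence is longer.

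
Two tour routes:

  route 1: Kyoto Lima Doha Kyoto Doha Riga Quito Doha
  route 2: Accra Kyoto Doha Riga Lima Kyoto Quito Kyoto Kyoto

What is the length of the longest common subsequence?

4

Taking Kyoto (route 1 #1, route 2 #2); then Lima (route 1 #2, route 2 #5); then Kyoto (route 1 #4, route 2 #6); then Quito (route 1 #7, route 2 #7) gives a common subsequence of length 4. The LCS DP gives dp[8][9] = 4, so this is optimal.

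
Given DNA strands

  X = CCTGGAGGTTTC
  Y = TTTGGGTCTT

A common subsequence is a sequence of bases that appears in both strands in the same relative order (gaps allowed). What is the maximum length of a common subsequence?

7

Pick T at X[3]=Y[3] → G at X[5]=Y[4] → G at X[7]=Y[5] → G at X[8]=Y[6] → T at X[9]=Y[7] → T at X[10]=Y[9] → T at X[11]=Y[10]; all 7 bases appear in both, in order. Since dp[12][10] = 7, nothing longer is possible.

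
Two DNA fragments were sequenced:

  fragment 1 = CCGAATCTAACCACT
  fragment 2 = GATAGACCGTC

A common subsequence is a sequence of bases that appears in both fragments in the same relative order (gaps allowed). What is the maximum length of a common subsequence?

8

Pick G (fragment 1 #3, fragment 2 #1), A (fragment 1 #5, fragment 2 #2), T (fragment 1 #8, fragment 2 #3), A (fragment 1 #9, fragment 2 #4), A (fragment 1 #10, fragment 2 #6), C (fragment 1 #11, fragment 2 #7), C (fragment 1 #12, fragment 2 #8), C (fragment 1 #14, fragment 2 #11); all 8 bases appear in both, in order. dp[15][11] = 8 confirms this is the maximum.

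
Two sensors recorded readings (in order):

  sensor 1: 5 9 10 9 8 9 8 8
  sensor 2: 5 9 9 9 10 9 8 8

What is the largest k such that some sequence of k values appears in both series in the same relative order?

Let dp[i][j] be the LCS length of the first i values of sensor 1 and the first j values of sensor 2. dp[i][j] = dp[i-1][j-1]+1 when the i-th and j-th values match, else max(dp[i-1][j], dp[i][j-1]).
    ·  5  9  9  9 10  9  8  8
 ·  0  0  0  0  0  0  0  0  0
 5  0  1  1  1  1  1  1  1  1
 9  0  1  2  2  2  2  2  2  2
10  0  1  2  2  2  3  3  3  3
 9  0  1  2  3  3  3  4  4  4
 8  0  1  2  3  3  3  4  5  5
 9  0  1  2  3  4  4  4  5  5
 8  0  1  2  3  4  4  4  5  6
 8  0  1  2  3  4  4  4  5  6
dp[8][8] = 6. One LCS (by backtracking along matches): 5, 9, 10, 9, 8, 8.

6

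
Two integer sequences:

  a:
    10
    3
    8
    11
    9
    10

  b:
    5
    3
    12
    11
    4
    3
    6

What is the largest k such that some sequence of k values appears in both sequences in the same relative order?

2

One common subsequence of length 2: 3 (a #2, b #2); then 11 (a #4, b #4). The LCS DP gives dp[6][7] = 2, so this is optimal.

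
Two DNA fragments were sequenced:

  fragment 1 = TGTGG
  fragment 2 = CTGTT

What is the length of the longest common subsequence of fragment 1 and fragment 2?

3

Let dp[i][j] be the LCS length of the first i bases of fragment 1 and the first j bases of fragment 2. dp[i][j] = dp[i-1][j-1]+1 when the i-th and j-th bases match, else max(dp[i-1][j], dp[i][j-1]).
    ·  C  T  G  T  T
 ·  0  0  0  0  0  0
 T  0  0  1  1  1  1
 G  0  0  1  2  2  2
 T  0  0  1  2  3  3
 G  0  0  1  2  3  3
 G  0  0  1  2  3  3
dp[5][5] = 3. One LCS (by backtracking along matches): TGT.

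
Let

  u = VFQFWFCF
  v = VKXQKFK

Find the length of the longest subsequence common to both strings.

Taking V (u #1, v #1), Q (u #3, v #4), F (u #4, v #6) gives a common subsequence of length 3. Since dp[8][7] = 3, nothing longer is possible.

3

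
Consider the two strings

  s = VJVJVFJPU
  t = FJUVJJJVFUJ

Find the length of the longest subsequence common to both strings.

6

Pick V (s #1, t #4), J (s #2, t #6), J (s #4, t #7), V (s #5, t #8), F (s #6, t #9), J (s #7, t #11); all 6 characters appear in both, in order, and the DP table's final entry dp[9][11] is also 6, so no common subsequence is longer.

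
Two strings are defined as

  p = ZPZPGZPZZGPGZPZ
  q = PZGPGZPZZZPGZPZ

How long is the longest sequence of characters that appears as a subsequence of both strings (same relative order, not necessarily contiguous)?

One common subsequence of length 13: P at p[2]=q[1] → Z at p[3]=q[2] → P at p[4]=q[4] → G at p[5]=q[5] → Z at p[6]=q[6] → P at p[7]=q[7] → Z at p[8]=q[9] → Z at p[9]=q[10] → P at p[11]=q[11] → G at p[12]=q[12] → Z at p[13]=q[13] → P at p[14]=q[14] → Z at p[15]=q[15]. Since dp[15][15] = 13, nothing longer is possible.

13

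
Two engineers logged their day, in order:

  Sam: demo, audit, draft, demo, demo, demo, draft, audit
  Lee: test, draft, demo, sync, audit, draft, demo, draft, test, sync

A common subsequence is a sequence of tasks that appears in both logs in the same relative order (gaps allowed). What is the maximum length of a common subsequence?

5

Taking demo (Sam #1, Lee #3) → audit (Sam #2, Lee #5) → draft (Sam #3, Lee #6) → demo (Sam #6, Lee #7) → draft (Sam #7, Lee #8) gives a common subsequence of length 5. Since dp[8][10] = 5, nothing longer is possible.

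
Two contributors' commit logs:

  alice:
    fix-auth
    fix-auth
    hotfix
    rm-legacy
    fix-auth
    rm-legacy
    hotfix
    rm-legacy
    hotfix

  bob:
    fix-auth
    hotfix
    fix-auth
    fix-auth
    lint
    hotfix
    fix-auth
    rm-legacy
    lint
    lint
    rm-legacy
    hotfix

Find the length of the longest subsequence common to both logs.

7

Match fix-auth (alice #1, bob #3) → fix-auth (alice #2, bob #4) → hotfix (alice #3, bob #6) → fix-auth (alice #5, bob #7) → rm-legacy (alice #6, bob #8) → rm-legacy (alice #8, bob #11) → hotfix (alice #9, bob #12) — 7 commits in the same relative order in both. dp[9][12] = 7 confirms this is the maximum.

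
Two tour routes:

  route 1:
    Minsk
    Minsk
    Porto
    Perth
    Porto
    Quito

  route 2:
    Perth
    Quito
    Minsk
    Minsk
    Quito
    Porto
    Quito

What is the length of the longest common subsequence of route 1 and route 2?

4

One common subsequence of length 4: Minsk at route 1[1]=route 2[3] → Minsk at route 1[2]=route 2[4] → Porto at route 1[5]=route 2[6] → Quito at route 1[6]=route 2[7]. Since dp[6][7] = 4, nothing longer is possible.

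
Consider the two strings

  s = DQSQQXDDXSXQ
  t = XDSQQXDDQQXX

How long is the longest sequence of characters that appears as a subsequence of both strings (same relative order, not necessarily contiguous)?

9

Pick D at s[1]=t[2] → S at s[3]=t[3] → Q at s[4]=t[4] → Q at s[5]=t[5] → X at s[6]=t[6] → D at s[7]=t[7] → D at s[8]=t[8] → X at s[9]=t[11] → X at s[11]=t[12]; all 9 characters appear in both, in order, and the DP table's final entry dp[12][12] is also 9, so no common subsequence is longer.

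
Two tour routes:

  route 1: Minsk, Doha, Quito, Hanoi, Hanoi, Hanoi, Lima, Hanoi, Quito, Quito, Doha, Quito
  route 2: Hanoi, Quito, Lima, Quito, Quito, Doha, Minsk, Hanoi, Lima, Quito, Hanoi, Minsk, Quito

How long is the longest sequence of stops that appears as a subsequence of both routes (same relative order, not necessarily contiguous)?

Taking Quito [3,2], Lima [7,3], Quito [9,4], Quito [10,5], Doha [11,6], Quito [12,13] gives a common subsequence of length 6. dp[12][13] = 6 confirms this is the maximum.

6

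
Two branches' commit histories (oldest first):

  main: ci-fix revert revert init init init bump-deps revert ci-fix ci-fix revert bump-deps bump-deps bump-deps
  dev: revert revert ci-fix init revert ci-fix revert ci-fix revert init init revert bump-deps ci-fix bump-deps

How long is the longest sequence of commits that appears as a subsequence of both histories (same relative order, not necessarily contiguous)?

9

Match revert (main #2, dev #1) → revert (main #3, dev #2) → init (main #6, dev #4) → revert (main #8, dev #5) → ci-fix (main #9, dev #6) → ci-fix (main #10, dev #8) → revert (main #11, dev #12) → bump-deps (main #12, dev #13) → bump-deps (main #14, dev #15) — 9 commits in the same relative order in both. dp[14][15] = 9 confirms this is the maximum.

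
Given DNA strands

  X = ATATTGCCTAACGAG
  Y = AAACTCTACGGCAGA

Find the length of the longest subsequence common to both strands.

One common subsequence of length 10: A (X #1, Y #2), then A (X #3, Y #3), then T (X #5, Y #5), then C (X #8, Y #6), then T (X #9, Y #7), then A (X #11, Y #8), then C (X #12, Y #9), then G (X #13, Y #11), then A (X #14, Y #13), then G (X #15, Y #14). The LCS DP gives dp[15][15] = 10, so this is optimal.

10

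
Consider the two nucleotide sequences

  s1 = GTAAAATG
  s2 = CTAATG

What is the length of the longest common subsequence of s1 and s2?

One common subsequence of length 5: T at s1[2]=s2[2], A at s1[5]=s2[3], A at s1[6]=s2[4], T at s1[7]=s2[5], G at s1[8]=s2[6]. Since dp[8][6] = 5, nothing longer is possible.

5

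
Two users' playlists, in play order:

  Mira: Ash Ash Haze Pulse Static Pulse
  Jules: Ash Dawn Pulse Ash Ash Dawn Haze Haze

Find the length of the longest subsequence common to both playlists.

3

Taking Ash at Mira[1]=Jules[4] → Ash at Mira[2]=Jules[5] → Haze at Mira[3]=Jules[8] gives a common subsequence of length 3. The LCS DP gives dp[6][8] = 3, so this is optimal.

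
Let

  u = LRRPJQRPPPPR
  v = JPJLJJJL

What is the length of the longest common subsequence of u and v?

2

Let dp[i][j] be the LCS length of the first i characters of u and the first j characters of v. dp[i][j] = dp[i-1][j-1]+1 when the i-th and j-th characters match, else max(dp[i-1][j], dp[i][j-1]).
    ·  J  P  J  L  J  J  J  L
 ·  0  0  0  0  0  0  0  0  0
 L  0  0  0  0  1  1  1  1  1
 R  0  0  0  0  1  1  1  1  1
 R  0  0  0  0  1  1  1  1  1
 P  0  0  1  1  1  1  1  1  1
 J  0  1  1  2  2  2  2  2  2
 Q  0  1  1  2  2  2  2  2  2
 R  0  1  1  2  2  2  2  2  2
 P  0  1  2  2  2  2  2  2  2
 P  0  1  2  2  2  2  2  2  2
 P  0  1  2  2  2  2  2  2  2
 P  0  1  2  2  2  2  2  2  2
 R  0  1  2  2  2  2  2  2  2
dp[12][8] = 2. One LCS (by backtracking along matches): LJ.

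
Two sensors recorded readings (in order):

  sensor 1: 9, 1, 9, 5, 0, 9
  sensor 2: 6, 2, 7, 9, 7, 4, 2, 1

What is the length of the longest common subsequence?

Let dp[i][j] be the LCS length of the first i values of sensor 1 and the first j values of sensor 2. dp[i][j] = dp[i-1][j-1]+1 when the i-th and j-th values match, else max(dp[i-1][j], dp[i][j-1]).
    ·  6  2  7  9  7  4  2  1
 ·  0  0  0  0  0  0  0  0  0
 9  0  0  0  0  1  1  1  1  1
 1  0  0  0  0  1  1  1  1  2
 9  0  0  0  0  1  1  1  1  2
 5  0  0  0  0  1  1  1  1  2
 0  0  0  0  0  1  1  1  1  2
 9  0  0  0  0  1  1  1  1  2
dp[6][8] = 2. One LCS (by backtracking along matches): 9, 1.

2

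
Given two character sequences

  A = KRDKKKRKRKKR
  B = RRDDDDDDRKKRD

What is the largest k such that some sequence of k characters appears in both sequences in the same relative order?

Match R (A #2, B #2), then D (A #3, B #8), then R (A #9, B #9), then K (A #10, B #10), then K (A #11, B #11), then R (A #12, B #12) — 6 characters in the same relative order in both, and the DP table's final entry dp[12][13] is also 6, so no common subsequence is longer.

6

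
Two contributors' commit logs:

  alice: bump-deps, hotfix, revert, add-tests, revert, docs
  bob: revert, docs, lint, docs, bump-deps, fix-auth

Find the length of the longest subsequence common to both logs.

2

Taking revert [3,1], docs [6,4] gives a common subsequence of length 2. Since dp[6][6] = 2, nothing longer is possible.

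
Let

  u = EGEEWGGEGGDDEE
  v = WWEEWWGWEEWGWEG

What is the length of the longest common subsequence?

Pick E [1,4] → G [2,7] → E [3,9] → E [4,10] → W [5,11] → G [6,12] → E [8,14] → G [10,15]; all 8 characters appear in both, in order. The LCS DP gives dp[14][15] = 8, so this is optimal.

8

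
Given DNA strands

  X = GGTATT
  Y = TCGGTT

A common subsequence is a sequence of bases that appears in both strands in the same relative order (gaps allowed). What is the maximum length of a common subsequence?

4

Match G at X[1]=Y[3] → G at X[2]=Y[4] → T at X[5]=Y[5] → T at X[6]=Y[6] — 4 bases in the same relative order in both. The LCS DP gives dp[6][6] = 4, so this is optimal.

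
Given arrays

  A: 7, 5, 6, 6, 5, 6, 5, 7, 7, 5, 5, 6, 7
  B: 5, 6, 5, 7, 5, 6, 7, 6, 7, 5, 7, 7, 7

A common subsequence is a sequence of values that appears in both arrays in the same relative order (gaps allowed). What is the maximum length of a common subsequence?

8

Match 7 (A #1, B #4); then 5 (A #2, B #5); then 6 (A #3, B #6); then 6 (A #4, B #8); then 5 (A #7, B #10); then 7 (A #8, B #11); then 7 (A #9, B #12); then 7 (A #13, B #13) — 8 values in the same relative order in both, and the DP table's final entry dp[13][13] is also 8, so no common subsequence is longer.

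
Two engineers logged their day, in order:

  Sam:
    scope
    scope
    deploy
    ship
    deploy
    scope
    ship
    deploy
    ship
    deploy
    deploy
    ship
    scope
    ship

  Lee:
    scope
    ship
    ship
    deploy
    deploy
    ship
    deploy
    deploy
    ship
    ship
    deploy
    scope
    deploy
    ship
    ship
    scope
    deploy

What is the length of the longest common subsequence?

10

Match scope at Sam[1]=Lee[1], deploy at Sam[3]=Lee[5], ship at Sam[4]=Lee[6], deploy at Sam[5]=Lee[8], ship at Sam[7]=Lee[9], ship at Sam[9]=Lee[10], deploy at Sam[10]=Lee[11], deploy at Sam[11]=Lee[13], ship at Sam[12]=Lee[15], scope at Sam[13]=Lee[16] — 10 tasks in the same relative order in both. Since dp[14][17] = 10, nothing longer is possible.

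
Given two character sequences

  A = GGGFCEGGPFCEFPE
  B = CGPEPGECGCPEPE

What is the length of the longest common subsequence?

8

Pick G at A[1]=B[2], then G at A[2]=B[6], then G at A[3]=B[9], then C at A[5]=B[10], then P at A[9]=B[11], then E at A[12]=B[12], then P at A[14]=B[13], then E at A[15]=B[14]; all 8 characters appear in both, in order. The LCS DP gives dp[15][14] = 8, so this is optimal.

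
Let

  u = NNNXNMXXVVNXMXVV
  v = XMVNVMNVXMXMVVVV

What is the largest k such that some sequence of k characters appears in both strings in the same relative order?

10

Taking X at u[4]=v[1], then M at u[6]=v[2], then V at u[9]=v[3], then V at u[10]=v[5], then N at u[11]=v[7], then X at u[12]=v[9], then M at u[13]=v[10], then X at u[14]=v[11], then V at u[15]=v[15], then V at u[16]=v[16] gives a common subsequence of length 10. The LCS DP gives dp[16][16] = 10, so this is optimal.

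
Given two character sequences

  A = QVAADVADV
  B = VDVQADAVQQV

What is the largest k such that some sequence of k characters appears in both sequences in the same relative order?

6

Pick V (A #2, B #1) → D (A #5, B #2) → V (A #6, B #3) → A (A #7, B #5) → D (A #8, B #6) → V (A #9, B #11); all 6 characters appear in both, in order. dp[9][11] = 6 confirms this is the maximum.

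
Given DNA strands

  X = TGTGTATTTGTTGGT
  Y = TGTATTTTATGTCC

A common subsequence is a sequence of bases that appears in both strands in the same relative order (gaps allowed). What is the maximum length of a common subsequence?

11

Match T (X #3, Y #1), G (X #4, Y #2), T (X #5, Y #3), A (X #6, Y #4), T (X #7, Y #5), T (X #8, Y #6), T (X #9, Y #7), T (X #11, Y #8), T (X #12, Y #10), G (X #14, Y #11), T (X #15, Y #12) — 11 bases in the same relative order in both. Since dp[15][14] = 11, nothing longer is possible.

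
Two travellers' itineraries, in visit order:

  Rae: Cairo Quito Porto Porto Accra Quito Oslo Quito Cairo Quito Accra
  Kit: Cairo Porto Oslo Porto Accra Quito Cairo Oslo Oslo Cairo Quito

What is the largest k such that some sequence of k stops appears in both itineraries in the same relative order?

8

Pick Cairo (Rae #1, Kit #1) → Porto (Rae #3, Kit #2) → Porto (Rae #4, Kit #4) → Accra (Rae #5, Kit #5) → Quito (Rae #6, Kit #6) → Oslo (Rae #7, Kit #9) → Cairo (Rae #9, Kit #10) → Quito (Rae #10, Kit #11); all 8 stops appear in both, in order, and the DP table's final entry dp[11][11] is also 8, so no common subsequence is longer.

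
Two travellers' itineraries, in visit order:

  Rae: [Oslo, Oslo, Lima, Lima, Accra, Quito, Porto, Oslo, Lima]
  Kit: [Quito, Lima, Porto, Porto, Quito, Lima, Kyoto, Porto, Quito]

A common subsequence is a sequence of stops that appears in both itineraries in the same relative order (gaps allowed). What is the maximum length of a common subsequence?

3

One common subsequence of length 3: Lima (Rae #3, Kit #2), then Lima (Rae #4, Kit #6), then Quito (Rae #6, Kit #9). Since dp[9][9] = 3, nothing longer is possible.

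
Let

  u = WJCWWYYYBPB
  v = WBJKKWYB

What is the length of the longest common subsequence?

Let dp[i][j] be the LCS length of the first i characters of u and the first j characters of v. dp[i][j] = dp[i-1][j-1]+1 when the i-th and j-th characters match, else max(dp[i-1][j], dp[i][j-1]).
    ·  W  B  J  K  K  W  Y  B
 ·  0  0  0  0  0  0  0  0  0
 W  0  1  1  1  1  1  1  1  1
 J  0  1  1  2  2  2  2  2  2
 C  0  1  1  2  2  2  2  2  2
 W  0  1  1  2  2  2  3  3  3
 W  0  1  1  2  2  2  3  3  3
 Y  0  1  1  2  2  2  3  4  4
 Y  0  1  1  2  2  2  3  4  4
 Y  0  1  1  2  2  2  3  4  4
 B  0  1  2  2  2  2  3  4  5
 P  0  1  2  2  2  2  3  4  5
 B  0  1  2  2  2  2  3  4  5
dp[11][8] = 5. One LCS (by backtracking along matches): WJWYB.

5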